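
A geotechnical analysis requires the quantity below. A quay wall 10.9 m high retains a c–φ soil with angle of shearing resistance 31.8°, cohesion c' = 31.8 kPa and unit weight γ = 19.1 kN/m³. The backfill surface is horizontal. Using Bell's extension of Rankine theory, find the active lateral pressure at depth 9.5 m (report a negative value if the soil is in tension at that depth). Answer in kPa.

20.8 kPa

K_a = (1 − sin φ)/(1 + sin φ) = 0.3098.
σ_a = K_a γ z − 2c√K_a = 0.3098×19.1×9.5 − 2×31.8×0.5566 = 20.81 kPa.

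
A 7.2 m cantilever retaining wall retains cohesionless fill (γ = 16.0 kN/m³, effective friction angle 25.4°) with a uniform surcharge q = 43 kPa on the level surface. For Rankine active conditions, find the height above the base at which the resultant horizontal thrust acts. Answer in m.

2.91 m

K_a = 0.3996.
Triangular part P₁ = ½K_aγH² = 165.7 at H/3 = 2.400 m; rectangular part P₂ = K_a q H = 123.7 at H/2 = 3.600 m.
ȳ = (P₁·2.400 + P₂·3.600)/(P₁+P₂) = 2.913 m.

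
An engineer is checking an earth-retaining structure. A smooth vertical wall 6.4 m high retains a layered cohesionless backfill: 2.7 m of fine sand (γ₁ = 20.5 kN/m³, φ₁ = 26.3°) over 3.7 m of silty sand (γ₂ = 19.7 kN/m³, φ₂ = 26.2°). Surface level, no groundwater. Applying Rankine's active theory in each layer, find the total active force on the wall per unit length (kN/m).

160 kN/m

K_a1 = tan²(45°−26.3°/2) = 0.3859; K_a2 = tan²(45°−26.2°/2) = 0.3874.
Layer 1: σ at base = K_a1 γ₁ h₁ = 21.36 kPa; P₁ = ½×21.36×2.7 = 28.84.
Layer 2: σ_v at top = γ₁h₁ = 55.35; σ_h top = K_a2×55.35 = 21.44; σ_h base = K_a2×(55.35+19.7×3.7) = 49.69.
P₂ = ½(21.44+49.69)×3.7 = 131.6. Total P_a = 28.84+131.6 = 160.4 kN/m.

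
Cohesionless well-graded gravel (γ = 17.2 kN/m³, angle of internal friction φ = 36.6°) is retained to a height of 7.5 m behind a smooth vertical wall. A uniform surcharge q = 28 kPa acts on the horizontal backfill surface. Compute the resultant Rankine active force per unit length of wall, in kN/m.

175 kN/m

K_a = tan²(45° − φ/2) = 0.2530.
Soil triangle: ½ K_a γ H² = 0.5×0.2530×17.2×7.5² = 122.4 kN/m.
Surcharge rectangle: K_a q H = 0.2530×28×7.5 = 53.12 kN/m.
Total = 122.4 + 53.12 = 175.5 kN/m.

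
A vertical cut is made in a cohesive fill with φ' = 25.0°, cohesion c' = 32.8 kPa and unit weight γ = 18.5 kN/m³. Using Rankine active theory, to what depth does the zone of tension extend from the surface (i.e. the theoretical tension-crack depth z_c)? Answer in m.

K_a = tan²(45° − 25.0°/2) = 0.4059; √K_a = 0.6371.
The active pressure is zero where K_a γ z = 2c√K_a, so z_c = 2c/(γ√K_a) = 2×32.8/(18.5×0.6371) = 5.566 m.

5.57 m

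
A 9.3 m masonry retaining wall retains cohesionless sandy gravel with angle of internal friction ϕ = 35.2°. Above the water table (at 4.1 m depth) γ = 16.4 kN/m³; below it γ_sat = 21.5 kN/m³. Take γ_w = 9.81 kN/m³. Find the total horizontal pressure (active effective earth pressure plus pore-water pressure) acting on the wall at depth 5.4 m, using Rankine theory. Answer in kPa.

34.9 kPa

K_a = (1 − sin φ)/(1 + sin φ) = 0.2687.
γ' = 21.5 − 9.81 = 11.69 kN/m³.
Effective vertical stress at 5.4 m: σ'_v = 16.4×4.1 + 11.69×1.30 = 82.44 kPa.
σ'_h = K_a σ'_v = 0.2687 × 82.44 = 22.15 kPa; u = γ_w × 1.30 = 12.75 kPa.
Total σ_h = 22.15 + 12.75 = 34.90 kPa.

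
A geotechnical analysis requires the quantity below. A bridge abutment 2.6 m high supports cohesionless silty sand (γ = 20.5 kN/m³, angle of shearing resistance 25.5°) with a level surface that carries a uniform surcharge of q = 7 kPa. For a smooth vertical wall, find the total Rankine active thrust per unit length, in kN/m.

34.8 kN/m

K_a = tan²(45° − φ/2) = 0.3981.
Soil triangle: ½ K_a γ H² = 0.5×0.3981×20.5×2.6² = 27.58 kN/m.
Surcharge rectangle: K_a q H = 0.3981×7×2.6 = 7.245 kN/m.
Total = 27.58 + 7.245 = 34.83 kN/m.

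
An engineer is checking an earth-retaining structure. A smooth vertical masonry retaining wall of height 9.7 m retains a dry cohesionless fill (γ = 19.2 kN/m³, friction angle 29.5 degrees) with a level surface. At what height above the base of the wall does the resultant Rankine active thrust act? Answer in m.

3.23 m

K_a = 0.3401.
The pressure distribution is triangular, so the resultant acts at H/3 above the base = 9.7/3 = 3.233 m.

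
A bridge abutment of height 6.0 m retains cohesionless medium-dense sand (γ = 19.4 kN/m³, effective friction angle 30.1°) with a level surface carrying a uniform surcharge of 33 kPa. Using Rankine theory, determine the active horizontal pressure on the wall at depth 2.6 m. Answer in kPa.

27.7 kPa

K_a = (1 − sin φ)/(1 + sin φ) = 0.3320.
σ_v = γz + q = 19.4 × 2.6 + 33 = 83.44 kPa.
σ_h = K_a σ_v = 0.3320 × 83.44 = 27.70 kPa.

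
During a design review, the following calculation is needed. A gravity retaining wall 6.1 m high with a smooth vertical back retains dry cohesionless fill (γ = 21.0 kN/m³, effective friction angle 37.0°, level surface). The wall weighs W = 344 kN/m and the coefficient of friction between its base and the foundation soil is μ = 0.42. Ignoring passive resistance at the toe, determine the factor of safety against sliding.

K_a = tan²(45° − 37.0°/2) = 0.2486.
P_a = ½K_aγH² = 0.5×0.2486×21.0×6.1² = 97.12 kN/m, acting at H/3 = 2.033 m above the base.
FS_sliding = μW / P_a = 0.42×344 / 97.12 = 1.488.

1.49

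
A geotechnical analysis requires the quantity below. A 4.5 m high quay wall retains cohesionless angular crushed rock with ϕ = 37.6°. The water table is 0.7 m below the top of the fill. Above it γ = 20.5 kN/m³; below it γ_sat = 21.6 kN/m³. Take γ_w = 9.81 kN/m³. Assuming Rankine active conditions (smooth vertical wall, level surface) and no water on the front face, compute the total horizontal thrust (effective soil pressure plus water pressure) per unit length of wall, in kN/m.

K_a = tan²(45° − φ/2) = 0.2421.
γ' = 21.6 − 9.81 = 11.79 kN/m³. Depth below WT = 3.8 m.
σ'_h at WT = K_a γ d_w = 3.474 kPa; at base = 3.474 + K_a γ' × 3.8 = 14.32 kPa.
P₁ (0–0.7 m) = ½×3.474×0.7 = 1.216. P₂ (0.7–4.5 m) = ½(3.474+14.32)×3.8 = 33.81.
P_w = ½ γ_w h₂² = 0.5×9.81×3.8² = 70.83. Total = 1.216+33.81+70.83 = 105.9 kN/m.

106 kN/m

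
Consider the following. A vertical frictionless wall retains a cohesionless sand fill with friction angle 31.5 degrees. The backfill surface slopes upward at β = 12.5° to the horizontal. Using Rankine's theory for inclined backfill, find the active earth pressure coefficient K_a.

0.337

K_a = cos β · (cos β − √(cos²β − cos²φ)) / (cos β + √(cos²β − cos²φ)).
cos β = 0.9763, cos φ = 0.8526, √(cos²β − cos²φ) = 0.4756.
K_a = 0.9763 × (0.9763 − 0.4756)/(0.9763 + 0.4756) = 0.3367.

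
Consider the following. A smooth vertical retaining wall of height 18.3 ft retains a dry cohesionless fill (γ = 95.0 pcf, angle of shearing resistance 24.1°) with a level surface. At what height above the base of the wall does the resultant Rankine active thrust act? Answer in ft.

6.10 ft

K_a = 0.4201.
The pressure distribution is triangular, so the resultant acts at H/3 above the base = 18.3/3 = 6.100 ft.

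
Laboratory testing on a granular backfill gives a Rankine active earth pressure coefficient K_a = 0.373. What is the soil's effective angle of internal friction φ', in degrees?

K_a = tan²(45° − φ/2) ⇒ 45° − φ/2 = arctan(√0.373) = 31.41°.
φ = 2(45° − 31.41°) = 27.17°.

27.2°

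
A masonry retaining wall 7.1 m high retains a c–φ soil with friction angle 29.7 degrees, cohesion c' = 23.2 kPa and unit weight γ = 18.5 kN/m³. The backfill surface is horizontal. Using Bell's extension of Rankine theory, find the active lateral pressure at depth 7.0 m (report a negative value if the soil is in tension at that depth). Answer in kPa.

16.7 kPa

K_a = (1 − sin φ)/(1 + sin φ) = 0.3374.
σ_a = K_a γ z − 2c√K_a = 0.3374×18.5×7.0 − 2×23.2×0.5808 = 16.74 kPa.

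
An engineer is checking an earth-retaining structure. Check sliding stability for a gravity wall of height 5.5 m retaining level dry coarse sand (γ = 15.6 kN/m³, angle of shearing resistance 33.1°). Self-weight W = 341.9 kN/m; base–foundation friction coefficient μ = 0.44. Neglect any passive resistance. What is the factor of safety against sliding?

K_a = tan²(45° − 33.1°/2) = 0.2936.
P_a = ½K_aγH² = 0.5×0.2936×15.6×5.5² = 69.27 kN/m, acting at H/3 = 1.833 m above the base.
FS_sliding = μW / P_a = 0.44×341.9 / 69.27 = 2.172.

2.17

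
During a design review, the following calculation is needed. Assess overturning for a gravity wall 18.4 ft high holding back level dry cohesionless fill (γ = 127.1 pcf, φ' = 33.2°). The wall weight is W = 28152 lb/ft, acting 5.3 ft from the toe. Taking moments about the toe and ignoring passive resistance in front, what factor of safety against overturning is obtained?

3.87

K_a = tan²(45° − 33.2°/2) = 0.2924.
P_a = ½K_aγH² = 0.5×0.2924×127.1×18.4² = 6290 lb/ft, acting at H/3 = 6.133 ft above the base.
Overturning moment M_o = P_a × H/3 = 6290 × 6.133 = 38580.
Resisting moment M_r = W × 5.3 = 28152 × 5.3 = 149200.
FS_overturning = M_r/M_o = 149200/38580 = 3.867.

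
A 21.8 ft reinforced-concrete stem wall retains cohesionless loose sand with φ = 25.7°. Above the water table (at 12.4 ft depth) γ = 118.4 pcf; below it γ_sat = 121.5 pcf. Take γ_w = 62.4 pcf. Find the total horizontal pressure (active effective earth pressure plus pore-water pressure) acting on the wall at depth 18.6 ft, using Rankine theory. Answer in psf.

K_a = (1 − sin φ)/(1 + sin φ) = 0.3950.
γ' = 121.5 − 62.4 = 59.10 pcf.
Effective vertical stress at 18.6 ft: σ'_v = 118.4×12.4 + 59.10×6.20 = 1835 psf.
σ'_h = K_a σ'_v = 0.3950 × 1835 = 724.7 psf; u = γ_w × 6.20 = 386.9 psf.
Total σ_h = 724.7 + 386.9 = 1112 psf.

1110 psf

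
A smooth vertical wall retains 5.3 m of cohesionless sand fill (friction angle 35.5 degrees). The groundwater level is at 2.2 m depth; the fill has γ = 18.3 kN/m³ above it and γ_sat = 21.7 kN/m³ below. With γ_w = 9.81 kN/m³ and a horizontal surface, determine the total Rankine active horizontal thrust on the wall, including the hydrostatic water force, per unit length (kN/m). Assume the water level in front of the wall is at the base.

107 kN/m

K_a = tan²(45° − φ/2) = 0.2653.
γ' = 21.7 − 9.81 = 11.89 kN/m³. Depth below WT = 3.1 m.
σ'_h at WT = K_a γ d_w = 10.68 kPa; at base = 10.68 + K_a γ' × 3.1 = 20.46 kPa.
P₁ (0–2.2 m) = ½×10.68×2.2 = 11.75. P₂ (2.2–5.3 m) = ½(10.68+20.46)×3.1 = 48.26.
P_w = ½ γ_w h₂² = 0.5×9.81×3.1² = 47.14. Total = 11.75+48.26+47.14 = 107.1 kN/m.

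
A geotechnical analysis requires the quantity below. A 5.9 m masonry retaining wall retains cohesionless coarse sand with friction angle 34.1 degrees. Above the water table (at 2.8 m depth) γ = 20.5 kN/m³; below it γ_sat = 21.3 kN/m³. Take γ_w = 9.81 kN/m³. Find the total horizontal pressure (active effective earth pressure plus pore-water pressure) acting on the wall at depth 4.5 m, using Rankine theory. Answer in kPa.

K_a = (1 − sin φ)/(1 + sin φ) = 0.2815.
γ' = 21.3 − 9.81 = 11.49 kN/m³.
Effective vertical stress at 4.5 m: σ'_v = 20.5×2.8 + 11.49×1.70 = 76.93 kPa.
σ'_h = K_a σ'_v = 0.2815 × 76.93 = 21.66 kPa; u = γ_w × 1.70 = 16.68 kPa.
Total σ_h = 21.66 + 16.68 = 38.34 kPa.

38.3 kPa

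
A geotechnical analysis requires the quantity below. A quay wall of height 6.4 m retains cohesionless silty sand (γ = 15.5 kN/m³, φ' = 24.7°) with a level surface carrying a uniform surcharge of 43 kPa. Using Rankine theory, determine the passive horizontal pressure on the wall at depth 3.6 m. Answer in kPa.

K_p = (1 + sin φ)/(1 − sin φ) = 2.436.
σ_v = γz + q = 15.5 × 3.6 + 43 = 98.80 kPa.
σ_h = K_p σ_v = 2.436 × 98.80 = 240.6 kPa.

241 kPa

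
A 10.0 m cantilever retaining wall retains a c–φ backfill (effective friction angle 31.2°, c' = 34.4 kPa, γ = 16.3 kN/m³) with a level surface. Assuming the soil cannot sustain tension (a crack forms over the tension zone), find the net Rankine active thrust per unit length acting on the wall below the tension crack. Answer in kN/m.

K_a = 0.3175; √K_a = 0.5635.
Tension-crack depth z_c = 2c/(γ√K_a) = 2×34.4/(16.3×0.5635) = 7.491 m.
σ_a at base = K_a γ H − 2c√K_a = 0.3175×16.3×10.0 − 2×34.4×0.5635 = 12.99 kPa.
P_a = ½ × 12.99 × (H − z_c) = 0.5×12.99×2.509 = 16.29 kN/m.

16.3 kN/m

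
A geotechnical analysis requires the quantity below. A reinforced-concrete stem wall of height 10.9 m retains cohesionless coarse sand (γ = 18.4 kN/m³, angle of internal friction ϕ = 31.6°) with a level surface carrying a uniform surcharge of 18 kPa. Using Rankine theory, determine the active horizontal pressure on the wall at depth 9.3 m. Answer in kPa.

K_a = (1 − sin φ)/(1 + sin φ) = 0.3123.
σ_v = γz + q = 18.4 × 9.3 + 18 = 189.1 kPa.
σ_h = K_a σ_v = 0.3123 × 189.1 = 59.07 kPa.

59.1 kPa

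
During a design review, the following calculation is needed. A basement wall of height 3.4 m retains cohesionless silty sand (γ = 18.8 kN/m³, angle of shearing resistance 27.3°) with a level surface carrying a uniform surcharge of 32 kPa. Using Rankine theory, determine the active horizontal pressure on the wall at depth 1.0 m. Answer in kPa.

18.9 kPa

K_a = (1 − sin φ)/(1 + sin φ) = 0.3711.
σ_v = γz + q = 18.8 × 1.0 + 32 = 50.80 kPa.
σ_h = K_a σ_v = 0.3711 × 50.80 = 18.85 kPa.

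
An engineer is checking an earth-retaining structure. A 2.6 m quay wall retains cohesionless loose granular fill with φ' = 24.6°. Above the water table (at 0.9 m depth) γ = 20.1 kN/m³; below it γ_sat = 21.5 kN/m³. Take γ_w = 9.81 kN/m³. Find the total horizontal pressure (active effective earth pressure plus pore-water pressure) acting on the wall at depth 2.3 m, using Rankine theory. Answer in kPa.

27.9 kPa

K_a = (1 − sin φ)/(1 + sin φ) = 0.4121.
γ' = 21.5 − 9.81 = 11.69 kN/m³.
Effective vertical stress at 2.3 m: σ'_v = 20.1×0.9 + 11.69×1.40 = 34.46 kPa.
σ'_h = K_a σ'_v = 0.4121 × 34.46 = 14.20 kPa; u = γ_w × 1.40 = 13.73 kPa.
Total σ_h = 14.20 + 13.73 = 27.94 kPa.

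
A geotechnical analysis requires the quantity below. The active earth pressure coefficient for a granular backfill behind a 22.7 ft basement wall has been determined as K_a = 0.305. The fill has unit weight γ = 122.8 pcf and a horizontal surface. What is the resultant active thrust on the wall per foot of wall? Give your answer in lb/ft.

P = ½ K_a γ H² = 0.5 × 0.305 × 122.8 × 22.7² = 9650 lb/ft.

9650 lb/ft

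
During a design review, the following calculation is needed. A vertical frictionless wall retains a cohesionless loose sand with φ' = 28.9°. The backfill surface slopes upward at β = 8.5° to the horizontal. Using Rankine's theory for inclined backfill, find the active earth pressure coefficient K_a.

K_a = cos β · (cos β − √(cos²β − cos²φ)) / (cos β + √(cos²β − cos²φ)).
cos β = 0.9890, cos φ = 0.8755, √(cos²β − cos²φ) = 0.4601.
K_a = 0.9890 × (0.9890 − 0.4601)/(0.9890 + 0.4601) = 0.3610.

0.361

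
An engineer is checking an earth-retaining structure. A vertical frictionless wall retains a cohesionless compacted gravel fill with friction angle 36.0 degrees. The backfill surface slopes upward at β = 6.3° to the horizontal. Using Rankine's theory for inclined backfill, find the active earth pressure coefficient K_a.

0.263

K_a = cos β · (cos β − √(cos²β − cos²φ)) / (cos β + √(cos²β − cos²φ)).
cos β = 0.9940, cos φ = 0.8090, √(cos²β − cos²φ) = 0.5775.
K_a = 0.9940 × (0.9940 − 0.5775)/(0.9940 + 0.5775) = 0.2635.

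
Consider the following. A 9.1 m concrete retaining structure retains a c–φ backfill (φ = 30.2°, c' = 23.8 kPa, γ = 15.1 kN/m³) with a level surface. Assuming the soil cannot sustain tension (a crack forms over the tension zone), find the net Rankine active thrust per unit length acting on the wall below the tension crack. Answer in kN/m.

32.7 kN/m

K_a = 0.3307; √K_a = 0.5750.
Tension-crack depth z_c = 2c/(γ√K_a) = 2×23.8/(15.1×0.5750) = 5.482 m.
σ_a at base = K_a γ H − 2c√K_a = 0.3307×15.1×9.1 − 2×23.8×0.5750 = 18.06 kPa.
P_a = ½ × 18.06 × (H − z_c) = 0.5×18.06×3.618 = 32.68 kN/m.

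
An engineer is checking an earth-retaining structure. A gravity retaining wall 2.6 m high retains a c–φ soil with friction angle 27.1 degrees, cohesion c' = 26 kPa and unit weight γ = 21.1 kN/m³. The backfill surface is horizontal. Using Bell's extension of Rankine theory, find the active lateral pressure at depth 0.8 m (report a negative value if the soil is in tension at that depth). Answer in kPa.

K_a = (1 − sin φ)/(1 + sin φ) = 0.3741.
σ_a = K_a γ z − 2c√K_a = 0.3741×21.1×0.8 − 2×26×0.6116 = -25.49 kPa.

-25.5 kPa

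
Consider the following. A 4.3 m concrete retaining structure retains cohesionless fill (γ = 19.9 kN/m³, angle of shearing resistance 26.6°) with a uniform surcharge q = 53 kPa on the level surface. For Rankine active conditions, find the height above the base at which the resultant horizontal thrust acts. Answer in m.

1.83 m

K_a = 0.3814.
Triangular part P₁ = ½K_aγH² = 70.18 at H/3 = 1.433 m; rectangular part P₂ = K_a q H = 86.93 at H/2 = 2.150 m.
ȳ = (P₁·1.433 + P₂·2.150)/(P₁+P₂) = 1.830 m.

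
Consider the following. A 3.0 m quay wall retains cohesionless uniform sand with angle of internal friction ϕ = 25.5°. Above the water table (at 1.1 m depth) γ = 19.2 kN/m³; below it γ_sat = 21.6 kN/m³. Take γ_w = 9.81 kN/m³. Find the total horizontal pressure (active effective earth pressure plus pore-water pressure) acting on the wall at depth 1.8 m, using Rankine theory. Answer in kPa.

K_a = (1 − sin φ)/(1 + sin φ) = 0.3981.
γ' = 21.6 − 9.81 = 11.79 kN/m³.
Effective vertical stress at 1.8 m: σ'_v = 19.2×1.1 + 11.79×0.700 = 29.37 kPa.
σ'_h = K_a σ'_v = 0.3981 × 29.37 = 11.69 kPa; u = γ_w × 0.700 = 6.867 kPa.
Total σ_h = 11.69 + 6.867 = 18.56 kPa.

18.6 kPa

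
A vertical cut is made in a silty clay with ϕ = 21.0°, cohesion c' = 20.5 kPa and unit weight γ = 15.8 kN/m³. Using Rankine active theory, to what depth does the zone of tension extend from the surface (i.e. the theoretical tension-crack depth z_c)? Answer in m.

K_a = tan²(45° − 21.0°/2) = 0.4724; √K_a = 0.6873.
The active pressure is zero where K_a γ z = 2c√K_a, so z_c = 2c/(γ√K_a) = 2×20.5/(15.8×0.6873) = 3.776 m.

3.78 m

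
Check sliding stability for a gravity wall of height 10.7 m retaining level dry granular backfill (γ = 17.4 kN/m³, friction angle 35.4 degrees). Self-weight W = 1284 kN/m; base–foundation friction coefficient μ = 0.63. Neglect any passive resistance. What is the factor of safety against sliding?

3.05

K_a = tan²(45° − 35.4°/2) = 0.2664.
P_a = ½K_aγH² = 0.5×0.2664×17.4×10.7² = 265.4 kN/m, acting at H/3 = 3.567 m above the base.
FS_sliding = μW / P_a = 0.63×1284 / 265.4 = 3.049.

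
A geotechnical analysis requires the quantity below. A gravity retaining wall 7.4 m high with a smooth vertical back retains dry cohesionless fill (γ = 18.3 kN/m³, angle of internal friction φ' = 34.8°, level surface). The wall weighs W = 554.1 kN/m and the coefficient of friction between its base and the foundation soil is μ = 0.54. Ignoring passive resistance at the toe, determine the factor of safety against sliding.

K_a = tan²(45° − 34.8°/2) = 0.2733.
P_a = ½K_aγH² = 0.5×0.2733×18.3×7.4² = 136.9 kN/m, acting at H/3 = 2.467 m above the base.
FS_sliding = μW / P_a = 0.54×554.1 / 136.9 = 2.185.

2.18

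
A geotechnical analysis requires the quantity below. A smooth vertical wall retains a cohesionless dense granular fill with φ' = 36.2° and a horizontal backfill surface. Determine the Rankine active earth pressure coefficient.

K_a = (1 − sin φ)/(1 + sin φ) = (1 − sin 36.2°)/(1 + sin 36.2°) = 0.2574.

0.257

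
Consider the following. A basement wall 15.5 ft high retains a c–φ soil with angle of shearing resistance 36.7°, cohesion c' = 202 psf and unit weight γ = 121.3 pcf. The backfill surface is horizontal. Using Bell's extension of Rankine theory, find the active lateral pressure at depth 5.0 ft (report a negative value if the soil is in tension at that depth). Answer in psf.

-50.0 psf

K_a = (1 − sin φ)/(1 + sin φ) = 0.2519.
σ_a = K_a γ z − 2c√K_a = 0.2519×121.3×5.0 − 2×202×0.5019 = -50.00 psf.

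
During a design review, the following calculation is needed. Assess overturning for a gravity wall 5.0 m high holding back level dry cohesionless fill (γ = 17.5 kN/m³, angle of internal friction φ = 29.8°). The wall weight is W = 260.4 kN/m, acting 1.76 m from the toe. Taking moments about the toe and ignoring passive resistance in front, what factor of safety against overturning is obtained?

K_a = tan²(45° − 29.8°/2) = 0.3360.
P_a = ½K_aγH² = 0.5×0.3360×17.5×5.0² = 73.51 kN/m, acting at H/3 = 1.667 m above the base.
Overturning moment M_o = P_a × H/3 = 73.51 × 1.667 = 122.5.
Resisting moment M_r = W × 1.76 = 260.4 × 1.76 = 458.3.
FS_overturning = M_r/M_o = 458.3/122.5 = 3.741.

3.74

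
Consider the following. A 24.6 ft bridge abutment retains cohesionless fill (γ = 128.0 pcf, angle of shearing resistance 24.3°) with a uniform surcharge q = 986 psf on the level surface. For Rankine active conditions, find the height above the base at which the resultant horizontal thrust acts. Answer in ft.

K_a = 0.4169.
Triangular part P₁ = ½K_aγH² = 16150 at H/3 = 8.200 ft; rectangular part P₂ = K_a q H = 10110 at H/2 = 12.30 ft.
ȳ = (P₁·8.200 + P₂·12.30)/(P₁+P₂) = 9.779 ft.

9.78 ft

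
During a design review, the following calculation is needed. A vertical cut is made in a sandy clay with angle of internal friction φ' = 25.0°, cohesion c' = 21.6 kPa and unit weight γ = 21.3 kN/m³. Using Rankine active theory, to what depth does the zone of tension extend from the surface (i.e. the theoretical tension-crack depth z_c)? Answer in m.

3.18 m

K_a = tan²(45° − 25.0°/2) = 0.4059; √K_a = 0.6371.
The active pressure is zero where K_a γ z = 2c√K_a, so z_c = 2c/(γ√K_a) = 2×21.6/(21.3×0.6371) = 3.184 m.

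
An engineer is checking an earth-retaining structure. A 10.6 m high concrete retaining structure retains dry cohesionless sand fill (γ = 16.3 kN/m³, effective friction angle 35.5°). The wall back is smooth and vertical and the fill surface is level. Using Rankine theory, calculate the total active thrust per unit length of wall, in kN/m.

K_a = tan²(45° − φ/2) = 0.2653.
P_a = ½ K_a γ H² = 0.5 × 0.2653 × 16.3 × 10.6² = 242.9 kN/m.

243 kN/m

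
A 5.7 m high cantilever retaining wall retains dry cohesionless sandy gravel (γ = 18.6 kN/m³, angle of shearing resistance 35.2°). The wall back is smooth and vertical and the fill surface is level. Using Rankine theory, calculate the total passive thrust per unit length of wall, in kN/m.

1120 kN/m

K_p = tan²(45° + φ/2) = 3.722.
P_p = ½ K_p γ H² = 0.5 × 3.722 × 18.6 × 5.7² = 1125 kN/m.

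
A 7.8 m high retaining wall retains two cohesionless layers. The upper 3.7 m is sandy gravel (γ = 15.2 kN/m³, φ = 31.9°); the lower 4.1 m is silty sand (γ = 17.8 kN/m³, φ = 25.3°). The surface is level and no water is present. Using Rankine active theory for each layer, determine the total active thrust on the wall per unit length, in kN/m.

K_a1 = tan²(45°−31.9°/2) = 0.3085; K_a2 = tan²(45°−25.3°/2) = 0.4012.
Layer 1: σ at base = K_a1 γ₁ h₁ = 17.35 kPa; P₁ = ½×17.35×3.7 = 32.10.
Layer 2: σ_v at top = γ₁h₁ = 56.24; σ_h top = K_a2×56.24 = 22.56; σ_h base = K_a2×(56.24+17.8×4.1) = 51.84.
P₂ = ½(22.56+51.84)×4.1 = 152.5. Total P_a = 32.10+152.5 = 184.6 kN/m.

185 kN/m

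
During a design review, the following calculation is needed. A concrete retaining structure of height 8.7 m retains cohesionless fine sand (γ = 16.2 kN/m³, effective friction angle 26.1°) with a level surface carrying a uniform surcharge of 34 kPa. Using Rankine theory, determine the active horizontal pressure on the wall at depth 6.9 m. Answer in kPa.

K_a = (1 − sin φ)/(1 + sin φ) = 0.3889.
σ_v = γz + q = 16.2 × 6.9 + 34 = 145.8 kPa.
σ_h = K_a σ_v = 0.3889 × 145.8 = 56.70 kPa.

56.7 kPa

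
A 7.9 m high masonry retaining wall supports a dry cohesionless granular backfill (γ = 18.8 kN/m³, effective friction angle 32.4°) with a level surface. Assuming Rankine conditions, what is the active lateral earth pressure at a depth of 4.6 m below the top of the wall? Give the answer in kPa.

26.1 kPa

K_a = (1 − sin φ)/(1 + sin φ) = 0.3022.
σ_h = K_a γ z = 0.3022 × 18.8 × 4.6 = 26.14 kPa.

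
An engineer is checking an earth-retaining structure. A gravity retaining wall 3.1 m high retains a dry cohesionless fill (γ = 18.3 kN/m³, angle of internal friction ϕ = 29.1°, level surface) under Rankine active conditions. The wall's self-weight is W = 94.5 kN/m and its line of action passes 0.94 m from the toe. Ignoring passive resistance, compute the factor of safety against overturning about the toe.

K_a = tan²(45° − 29.1°/2) = 0.3456.
P_a = ½K_aγH² = 0.5×0.3456×18.3×3.1² = 30.39 kN/m, acting at H/3 = 1.033 m above the base.
Overturning moment M_o = P_a × H/3 = 30.39 × 1.033 = 31.40.
Resisting moment M_r = W × 0.94 = 94.5 × 0.94 = 88.83.
FS_overturning = M_r/M_o = 88.83/31.40 = 2.829.

2.83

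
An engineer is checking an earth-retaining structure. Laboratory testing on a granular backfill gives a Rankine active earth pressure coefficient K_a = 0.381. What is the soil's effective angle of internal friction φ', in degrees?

26.6°

K_a = tan²(45° − φ/2) ⇒ 45° − φ/2 = arctan(√0.381) = 31.69°.
φ = 2(45° − 31.69°) = 26.63°.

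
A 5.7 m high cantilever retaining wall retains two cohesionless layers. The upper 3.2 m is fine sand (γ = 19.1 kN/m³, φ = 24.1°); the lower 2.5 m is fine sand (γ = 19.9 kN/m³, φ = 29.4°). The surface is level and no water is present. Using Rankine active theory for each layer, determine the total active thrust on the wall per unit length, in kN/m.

114 kN/m

K_a1 = tan²(45°−24.1°/2) = 0.4201; K_a2 = tan²(45°−29.4°/2) = 0.3415.
Layer 1: σ at base = K_a1 γ₁ h₁ = 25.68 kPa; P₁ = ½×25.68×3.2 = 41.08.
Layer 2: σ_v at top = γ₁h₁ = 61.12; σ_h top = K_a2×61.12 = 20.87; σ_h base = K_a2×(61.12+19.9×2.5) = 37.86.
P₂ = ½(20.87+37.86)×2.5 = 73.41. Total P_a = 41.08+73.41 = 114.5 kN/m.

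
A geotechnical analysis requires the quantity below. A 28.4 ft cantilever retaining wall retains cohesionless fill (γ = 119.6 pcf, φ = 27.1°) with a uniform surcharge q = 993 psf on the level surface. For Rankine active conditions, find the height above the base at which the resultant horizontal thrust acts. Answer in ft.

11.2 ft

K_a = 0.3741.
Triangular part P₁ = ½K_aγH² = 18040 at H/3 = 9.467 ft; rectangular part P₂ = K_a q H = 10550 at H/2 = 14.20 ft.
ȳ = (P₁·9.467 + P₂·14.20)/(P₁+P₂) = 11.21 ft.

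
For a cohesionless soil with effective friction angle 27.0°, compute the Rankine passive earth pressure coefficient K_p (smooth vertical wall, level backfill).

K_p = (1 + sin φ)/(1 − sin φ) = tan²(45° + 27.0°/2) = 2.663.

2.66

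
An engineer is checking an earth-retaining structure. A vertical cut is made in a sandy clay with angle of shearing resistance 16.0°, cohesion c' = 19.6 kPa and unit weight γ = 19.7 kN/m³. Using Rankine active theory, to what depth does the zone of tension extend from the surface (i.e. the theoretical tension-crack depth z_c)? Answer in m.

2.64 m

K_a = tan²(45° − 16.0°/2) = 0.5678; √K_a = 0.7536.
The active pressure is zero where K_a γ z = 2c√K_a, so z_c = 2c/(γ√K_a) = 2×19.6/(19.7×0.7536) = 2.641 m.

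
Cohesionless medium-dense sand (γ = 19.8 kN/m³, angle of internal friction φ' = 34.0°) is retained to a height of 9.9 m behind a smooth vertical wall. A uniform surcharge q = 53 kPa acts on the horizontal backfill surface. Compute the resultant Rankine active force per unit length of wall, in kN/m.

423 kN/m

K_a = tan²(45° − φ/2) = 0.2827.
Soil triangle: ½ K_a γ H² = 0.5×0.2827×19.8×9.9² = 274.3 kN/m.
Surcharge rectangle: K_a q H = 0.2827×53×9.9 = 148.3 kN/m.
Total = 274.3 + 148.3 = 422.7 kN/m.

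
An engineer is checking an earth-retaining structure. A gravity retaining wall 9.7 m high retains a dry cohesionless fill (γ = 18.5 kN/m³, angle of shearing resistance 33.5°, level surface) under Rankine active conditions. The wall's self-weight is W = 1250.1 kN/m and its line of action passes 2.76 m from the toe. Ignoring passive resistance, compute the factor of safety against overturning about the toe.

K_a = tan²(45° − 33.5°/2) = 0.2887.
P_a = ½K_aγH² = 0.5×0.2887×18.5×9.7² = 251.3 kN/m, acting at H/3 = 3.233 m above the base.
Overturning moment M_o = P_a × H/3 = 251.3 × 3.233 = 812.5.
Resisting moment M_r = W × 2.76 = 1250.1 × 2.76 = 3450.
FS_overturning = M_r/M_o = 3450/812.5 = 4.247.

4.25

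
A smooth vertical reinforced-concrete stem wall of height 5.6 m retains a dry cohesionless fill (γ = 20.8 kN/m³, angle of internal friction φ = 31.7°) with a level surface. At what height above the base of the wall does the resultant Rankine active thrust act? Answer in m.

1.87 m

K_a = 0.3111.
The pressure distribution is triangular, so the resultant acts at H/3 above the base = 5.6/3 = 1.867 m.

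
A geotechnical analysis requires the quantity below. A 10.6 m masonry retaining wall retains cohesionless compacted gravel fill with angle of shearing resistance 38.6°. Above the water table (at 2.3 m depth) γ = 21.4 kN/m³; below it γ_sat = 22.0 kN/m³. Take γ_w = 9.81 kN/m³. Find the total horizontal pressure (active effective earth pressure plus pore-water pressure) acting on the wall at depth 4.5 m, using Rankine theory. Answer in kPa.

39.2 kPa

K_a = (1 − sin φ)/(1 + sin φ) = 0.2316.
γ' = 22.0 − 9.81 = 12.19 kN/m³.
Effective vertical stress at 4.5 m: σ'_v = 21.4×2.3 + 12.19×2.20 = 76.04 kPa.
σ'_h = K_a σ'_v = 0.2316 × 76.04 = 17.61 kPa; u = γ_w × 2.20 = 21.58 kPa.
Total σ_h = 17.61 + 21.58 = 39.19 kPa.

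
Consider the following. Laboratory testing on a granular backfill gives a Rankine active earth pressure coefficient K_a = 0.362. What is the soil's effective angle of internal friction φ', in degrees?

K_a = tan²(45° − φ/2) ⇒ 45° − φ/2 = arctan(√0.362) = 31.03°.
φ = 2(45° − 31.03°) = 27.93°.

27.9°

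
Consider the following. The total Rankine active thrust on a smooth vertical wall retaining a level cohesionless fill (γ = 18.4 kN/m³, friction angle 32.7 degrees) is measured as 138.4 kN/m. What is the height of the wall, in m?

7.10 m

K_a = 0.2985. P_a = ½ K_a γ H² ⇒ H = √(2P_a/(K_a γ)).
H = √(2×138.4/(0.2985×18.4)) = 7.099 m.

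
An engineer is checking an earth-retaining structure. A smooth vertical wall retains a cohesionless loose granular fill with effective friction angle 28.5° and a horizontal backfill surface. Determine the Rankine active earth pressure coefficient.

0.354

K_a = tan²(45° − φ/2) = tan²(30.75°) = 0.3540.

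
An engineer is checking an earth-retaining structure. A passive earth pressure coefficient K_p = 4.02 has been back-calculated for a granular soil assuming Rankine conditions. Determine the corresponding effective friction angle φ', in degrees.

K_p = (1+sin φ)/(1−sin φ) ⇒ sin φ = (K_p − 1)/(K_p + 1) = 0.6016.
φ = arcsin(0.6016) = 36.98°.

37.0°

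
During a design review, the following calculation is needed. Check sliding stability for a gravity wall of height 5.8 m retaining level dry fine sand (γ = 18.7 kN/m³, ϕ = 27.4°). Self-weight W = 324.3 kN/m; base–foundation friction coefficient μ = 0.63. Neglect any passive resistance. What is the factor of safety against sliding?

1.76

K_a = tan²(45° − 27.4°/2) = 0.3697.
P_a = ½K_aγH² = 0.5×0.3697×18.7×5.8² = 116.3 kN/m, acting at H/3 = 1.933 m above the base.
FS_sliding = μW / P_a = 0.63×324.3 / 116.3 = 1.757.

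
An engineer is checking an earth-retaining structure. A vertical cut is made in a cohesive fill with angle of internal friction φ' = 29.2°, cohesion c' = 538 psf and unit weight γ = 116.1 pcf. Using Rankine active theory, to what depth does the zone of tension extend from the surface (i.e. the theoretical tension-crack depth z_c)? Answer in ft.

K_a = tan²(45° − 29.2°/2) = 0.3442; √K_a = 0.5867.
The active pressure is zero where K_a γ z = 2c√K_a, so z_c = 2c/(γ√K_a) = 2×538/(116.1×0.5867) = 15.80 ft.

15.8 ft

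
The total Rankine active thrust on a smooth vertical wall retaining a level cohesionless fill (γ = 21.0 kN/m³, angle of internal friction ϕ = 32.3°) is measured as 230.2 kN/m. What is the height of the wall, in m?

8.50 m

K_a = 0.3035. P_a = ½ K_a γ H² ⇒ H = √(2P_a/(K_a γ)).
H = √(2×230.2/(0.3035×21.0)) = 8.499 m.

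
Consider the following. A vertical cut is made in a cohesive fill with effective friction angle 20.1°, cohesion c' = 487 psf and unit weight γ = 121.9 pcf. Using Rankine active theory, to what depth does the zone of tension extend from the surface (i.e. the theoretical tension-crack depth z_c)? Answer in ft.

11.4 ft

K_a = tan²(45° − 20.1°/2) = 0.4885; √K_a = 0.6989.
The active pressure is zero where K_a γ z = 2c√K_a, so z_c = 2c/(γ√K_a) = 2×487/(121.9×0.6989) = 11.43 ft.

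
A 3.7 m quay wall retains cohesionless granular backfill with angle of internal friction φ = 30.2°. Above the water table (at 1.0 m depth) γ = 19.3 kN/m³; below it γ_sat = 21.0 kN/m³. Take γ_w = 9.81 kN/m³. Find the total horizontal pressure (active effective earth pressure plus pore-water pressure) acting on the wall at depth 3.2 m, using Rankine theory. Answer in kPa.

K_a = (1 − sin φ)/(1 + sin φ) = 0.3307.
γ' = 21.0 − 9.81 = 11.19 kN/m³.
Effective vertical stress at 3.2 m: σ'_v = 19.3×1.0 + 11.19×2.20 = 43.92 kPa.
σ'_h = K_a σ'_v = 0.3307 × 43.92 = 14.52 kPa; u = γ_w × 2.20 = 21.58 kPa.
Total σ_h = 14.52 + 21.58 = 36.10 kPa.

36.1 kPa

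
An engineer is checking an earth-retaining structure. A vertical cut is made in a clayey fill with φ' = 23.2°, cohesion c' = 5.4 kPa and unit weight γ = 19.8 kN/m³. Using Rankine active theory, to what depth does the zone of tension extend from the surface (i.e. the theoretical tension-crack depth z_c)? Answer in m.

K_a = tan²(45° − 23.2°/2) = 0.4348; √K_a = 0.6594.
The active pressure is zero where K_a γ z = 2c√K_a, so z_c = 2c/(γ√K_a) = 2×5.4/(19.8×0.6594) = 0.8272 m.

0.827 m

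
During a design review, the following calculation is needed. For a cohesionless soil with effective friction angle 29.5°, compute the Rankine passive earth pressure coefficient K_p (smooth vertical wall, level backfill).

K_p = (1 + sin φ)/(1 − sin φ) = tan²(45° + 29.5°/2) = 2.940.

2.94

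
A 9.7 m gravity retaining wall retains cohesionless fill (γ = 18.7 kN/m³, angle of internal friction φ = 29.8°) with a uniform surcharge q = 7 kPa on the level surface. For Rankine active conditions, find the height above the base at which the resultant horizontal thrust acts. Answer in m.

3.35 m

K_a = 0.3360.
Triangular part P₁ = ½K_aγH² = 295.6 at H/3 = 3.233 m; rectangular part P₂ = K_a q H = 22.82 at H/2 = 4.850 m.
ȳ = (P₁·3.233 + P₂·4.850)/(P₁+P₂) = 3.349 m.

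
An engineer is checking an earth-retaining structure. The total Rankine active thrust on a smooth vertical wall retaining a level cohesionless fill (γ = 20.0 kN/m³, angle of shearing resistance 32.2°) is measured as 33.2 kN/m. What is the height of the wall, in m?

K_a = 0.3047. P_a = ½ K_a γ H² ⇒ H = √(2P_a/(K_a γ)).
H = √(2×33.2/(0.3047×20.0)) = 3.301 m.

3.30 m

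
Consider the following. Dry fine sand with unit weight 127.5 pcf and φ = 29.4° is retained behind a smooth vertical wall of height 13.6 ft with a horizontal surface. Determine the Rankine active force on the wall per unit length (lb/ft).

K_a = tan²(45° − φ/2) = 0.3415.
P_a = ½ K_a γ H² = 0.5 × 0.3415 × 127.5 × 13.6² = 4026 lb/ft.

4030 lb/ft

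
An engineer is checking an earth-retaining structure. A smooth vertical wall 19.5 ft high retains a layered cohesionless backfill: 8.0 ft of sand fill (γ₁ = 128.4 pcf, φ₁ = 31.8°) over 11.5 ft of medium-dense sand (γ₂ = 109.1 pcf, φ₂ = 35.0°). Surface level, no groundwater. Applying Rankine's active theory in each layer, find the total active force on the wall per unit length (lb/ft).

K_a1 = tan²(45°−31.8°/2) = 0.3098; K_a2 = tan²(45°−35.0°/2) = 0.2710.
Layer 1: σ at base = K_a1 γ₁ h₁ = 318.2 psf; P₁ = ½×318.2×8.0 = 1273.
Layer 2: σ_v at top = γ₁h₁ = 1027; σ_h top = K_a2×1027 = 278.4; σ_h base = K_a2×(1027+109.1×11.5) = 618.4.
P₂ = ½(278.4+618.4)×11.5 = 5156. Total P_a = 1273+5156 = 6429 lb/ft.

6430 lb/ft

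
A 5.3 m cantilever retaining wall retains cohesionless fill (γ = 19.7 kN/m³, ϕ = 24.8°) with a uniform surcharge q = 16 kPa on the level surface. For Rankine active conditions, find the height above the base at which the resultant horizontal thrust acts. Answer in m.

K_a = 0.4090.
Triangular part P₁ = ½K_aγH² = 113.2 at H/3 = 1.767 m; rectangular part P₂ = K_a q H = 34.68 at H/2 = 2.650 m.
ȳ = (P₁·1.767 + P₂·2.650)/(P₁+P₂) = 1.974 m.

1.97 m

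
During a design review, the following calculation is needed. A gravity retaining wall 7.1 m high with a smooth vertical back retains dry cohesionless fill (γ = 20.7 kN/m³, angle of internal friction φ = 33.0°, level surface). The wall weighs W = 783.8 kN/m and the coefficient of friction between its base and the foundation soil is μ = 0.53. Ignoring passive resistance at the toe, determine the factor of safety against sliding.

2.70

K_a = tan²(45° − 33.0°/2) = 0.2948.
P_a = ½K_aγH² = 0.5×0.2948×20.7×7.1² = 153.8 kN/m, acting at H/3 = 2.367 m above the base.
FS_sliding = μW / P_a = 0.53×783.8 / 153.8 = 2.701.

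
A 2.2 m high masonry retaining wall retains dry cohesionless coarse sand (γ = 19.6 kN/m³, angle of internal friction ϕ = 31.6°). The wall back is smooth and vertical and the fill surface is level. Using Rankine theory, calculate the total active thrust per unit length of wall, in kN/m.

14.8 kN/m

K_a = tan²(45° − φ/2) = 0.3123.
P_a = ½ K_a γ H² = 0.5 × 0.3123 × 19.6 × 2.2² = 14.82 kN/m.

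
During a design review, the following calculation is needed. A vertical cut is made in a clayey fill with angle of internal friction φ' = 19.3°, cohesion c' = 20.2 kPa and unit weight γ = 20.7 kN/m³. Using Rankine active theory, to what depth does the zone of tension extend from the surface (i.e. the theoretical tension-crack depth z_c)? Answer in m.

K_a = tan²(45° − 19.3°/2) = 0.5032; √K_a = 0.7094.
The active pressure is zero where K_a γ z = 2c√K_a, so z_c = 2c/(γ√K_a) = 2×20.2/(20.7×0.7094) = 2.751 m.

2.75 m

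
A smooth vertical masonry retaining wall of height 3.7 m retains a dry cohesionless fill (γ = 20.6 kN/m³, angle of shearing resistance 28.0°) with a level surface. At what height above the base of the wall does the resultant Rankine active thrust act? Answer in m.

1.23 m

K_a = 0.3610.
The pressure distribution is triangular, so the resultant acts at H/3 above the base = 3.7/3 = 1.233 m.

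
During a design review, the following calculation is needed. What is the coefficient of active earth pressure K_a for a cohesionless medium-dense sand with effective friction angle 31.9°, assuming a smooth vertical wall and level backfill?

0.309

K_a = (1 − sin φ)/(1 + sin φ) = (1 − sin 31.9°)/(1 + sin 31.9°) = 0.3085.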